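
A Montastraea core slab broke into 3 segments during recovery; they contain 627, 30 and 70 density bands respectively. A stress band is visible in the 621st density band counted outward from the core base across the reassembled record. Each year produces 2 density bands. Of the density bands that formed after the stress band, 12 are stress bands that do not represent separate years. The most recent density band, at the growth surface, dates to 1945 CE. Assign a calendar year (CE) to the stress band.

1898 CE

Total density bands = 627 + 30 + 70 = 727.
Between density band 621 and the growth surface there are 727 − 621 = 106 density bands.
Excluding 12 false density bands: 106 − 12 = 94.
With 2 density bands per year, 94 / 2 = 47 years.
The density band at the growth surface is 1945 CE, so the stress band dates to 1945 − 47 = 1898 CE.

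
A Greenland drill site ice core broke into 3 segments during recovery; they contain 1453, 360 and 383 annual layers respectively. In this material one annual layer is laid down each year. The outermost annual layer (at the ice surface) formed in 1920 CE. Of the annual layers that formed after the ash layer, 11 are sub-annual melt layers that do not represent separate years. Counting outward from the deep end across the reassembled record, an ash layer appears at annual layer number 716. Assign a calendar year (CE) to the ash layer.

451 CE

Total annual layers = 1453 + 360 + 383 = 2196.
The ash layer sits at annual layer 716 from the deep end, so 2196 − 716 = 1480 annual layers formed after it.
1480 − 11 false = 1469 true annual layers after the ash layer.
1920 − 1469 = 451 CE.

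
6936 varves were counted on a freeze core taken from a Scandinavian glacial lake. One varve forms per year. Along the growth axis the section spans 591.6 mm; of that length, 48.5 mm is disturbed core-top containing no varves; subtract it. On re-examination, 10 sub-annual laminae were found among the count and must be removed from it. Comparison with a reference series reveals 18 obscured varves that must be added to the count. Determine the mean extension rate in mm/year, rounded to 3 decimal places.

Correcting the raw count gives 6936 − 10 + 18 = 6944 true varves.
The growth record spans 591.6 − 48.5 = 543.1 mm.
Extension rate ≈ 543.1 / 6944 = 0.078 mm/year.

0.078 mm/year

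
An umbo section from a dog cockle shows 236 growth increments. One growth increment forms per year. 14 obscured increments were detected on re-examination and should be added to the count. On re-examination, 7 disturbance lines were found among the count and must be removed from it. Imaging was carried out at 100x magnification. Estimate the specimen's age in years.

True growth increment count = 236 − 7 + 14 = 243.
With a one-to-one growth increment periodicity this is 243 years.

243 yr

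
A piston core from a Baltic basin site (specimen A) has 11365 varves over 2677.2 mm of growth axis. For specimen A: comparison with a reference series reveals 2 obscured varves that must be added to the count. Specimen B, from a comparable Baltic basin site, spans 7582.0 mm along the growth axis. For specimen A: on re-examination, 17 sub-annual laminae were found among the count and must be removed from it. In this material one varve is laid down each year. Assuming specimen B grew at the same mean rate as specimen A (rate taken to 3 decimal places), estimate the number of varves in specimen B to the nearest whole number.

32127 varves

Specimen A: after corrections the count is 11365 − 17 + 2 = 11350 varves.
A: Mean rate = 2677.2 mm / 11350 years ≈ 0.236 mm/year.
Specimen B: 7582.0 mm / 0.236 mm per year = 32127.12 years ≈ 32127 varves.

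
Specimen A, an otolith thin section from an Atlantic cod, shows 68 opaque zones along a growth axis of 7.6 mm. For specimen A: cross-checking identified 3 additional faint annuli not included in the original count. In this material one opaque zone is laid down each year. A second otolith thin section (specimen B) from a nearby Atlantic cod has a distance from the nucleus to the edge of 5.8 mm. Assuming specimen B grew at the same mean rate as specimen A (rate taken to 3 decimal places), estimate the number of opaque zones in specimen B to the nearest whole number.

Specimen A: correcting the raw count gives 68 + 3 = 71 true opaque zones.
A: Mean rate = 7.6 mm / 71 years ≈ 0.107 mm/year.
B spans 5.8 / 0.107 = 54.21 years ≈ 54 opaque zones.

54 opaque zones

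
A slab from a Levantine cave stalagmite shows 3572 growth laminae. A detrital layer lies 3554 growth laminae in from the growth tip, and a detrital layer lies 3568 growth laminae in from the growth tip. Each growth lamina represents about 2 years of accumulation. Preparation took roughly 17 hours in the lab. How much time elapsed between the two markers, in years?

28 years

Separation: 3568 − 3554 = 14 growth laminae.
Multiplying by 2 years per growth lamina: 14 × 2 = 28 years.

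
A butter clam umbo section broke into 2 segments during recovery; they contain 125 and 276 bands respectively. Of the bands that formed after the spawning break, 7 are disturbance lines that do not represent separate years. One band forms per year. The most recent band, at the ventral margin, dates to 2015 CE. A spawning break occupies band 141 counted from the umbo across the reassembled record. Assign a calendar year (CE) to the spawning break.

1762 CE

Total bands = 125 + 276 = 401.
The spawning break sits at band 141 from the umbo, so 401 − 141 = 260 bands formed after it.
Removing the 7 false bands leaves 260 − 7 = 253 true bands beyond the spawning break.
The band at the ventral margin is 2015 CE, so the spawning break dates to 2015 − 253 = 1762 CE.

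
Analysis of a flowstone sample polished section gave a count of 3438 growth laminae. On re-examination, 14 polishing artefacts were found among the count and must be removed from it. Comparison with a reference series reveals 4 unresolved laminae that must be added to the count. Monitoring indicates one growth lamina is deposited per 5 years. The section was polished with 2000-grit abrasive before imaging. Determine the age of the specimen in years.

After corrections the count is 3438 − 14 + 4 = 3428 growth laminae.
At 5 years per growth lamina, 3428 × 5 = 17140 years.

17140 years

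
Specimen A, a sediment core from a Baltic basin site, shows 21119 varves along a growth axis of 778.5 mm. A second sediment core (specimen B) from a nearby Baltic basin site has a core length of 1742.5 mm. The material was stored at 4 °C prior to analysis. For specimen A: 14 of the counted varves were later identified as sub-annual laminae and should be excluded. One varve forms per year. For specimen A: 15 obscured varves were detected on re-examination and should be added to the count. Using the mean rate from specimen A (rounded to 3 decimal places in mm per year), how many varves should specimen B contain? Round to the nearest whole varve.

47095 varves

Specimen A: after corrections the count is 21119 − 14 + 15 = 21120 varves.
A: 778.5 mm over 21120 years gives 778.5 / 21120 ≈ 0.037 mm per year.
For B, 1742.5 / 0.037 = 47094.59 years ≈ 47095 varves.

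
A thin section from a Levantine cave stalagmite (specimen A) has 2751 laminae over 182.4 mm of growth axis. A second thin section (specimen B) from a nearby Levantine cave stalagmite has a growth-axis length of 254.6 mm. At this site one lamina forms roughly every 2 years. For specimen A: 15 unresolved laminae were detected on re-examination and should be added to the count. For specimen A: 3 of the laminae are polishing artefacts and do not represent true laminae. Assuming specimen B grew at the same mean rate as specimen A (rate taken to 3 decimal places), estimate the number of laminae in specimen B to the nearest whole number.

3858 laminae

Specimen A: after corrections the count is 2751 − 3 + 15 = 2763 laminae.
Specimen A: 2763 laminae at 2 years each span 2763 × 2 = 5526 years.
A: Extension rate ≈ 182.4 / 5526 = 0.033 mm per year.
Specimen B: 254.6 mm / 0.033 mm per year = 7715.15 years; at 2 years per lamina that is 7715.15 / 2 ≈ 3858 laminae.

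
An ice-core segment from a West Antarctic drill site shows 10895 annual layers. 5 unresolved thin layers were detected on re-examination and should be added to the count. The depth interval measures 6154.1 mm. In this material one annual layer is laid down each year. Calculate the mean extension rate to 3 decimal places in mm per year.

Adjusted count: 10895 + 5 = 10900 annual layers.
6154.1 mm over 10900 years gives 6154.1 / 10900 ≈ 0.565 mm per year.

0.565 mm per year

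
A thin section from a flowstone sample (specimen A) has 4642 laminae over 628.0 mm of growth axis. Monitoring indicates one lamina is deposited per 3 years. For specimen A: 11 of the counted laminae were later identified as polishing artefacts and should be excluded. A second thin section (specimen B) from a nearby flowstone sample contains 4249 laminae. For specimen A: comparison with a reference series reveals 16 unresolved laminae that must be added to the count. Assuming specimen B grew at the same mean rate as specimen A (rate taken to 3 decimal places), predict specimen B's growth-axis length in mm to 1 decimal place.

573.6 mm

Specimen A: correcting the raw count gives 4642 − 11 + 16 = 4647 true laminae.
Specimen A: 4647 laminae at 3 years each span 4647 × 3 = 13941 years.
A: Extension rate ≈ 628.0 / 13941 = 0.045 mm/year.
Specimen B: at 3 years per lamina, 4249 × 3 = 12747 years. For B, 0.045 mm/year × 12747 years = 573.6 mm.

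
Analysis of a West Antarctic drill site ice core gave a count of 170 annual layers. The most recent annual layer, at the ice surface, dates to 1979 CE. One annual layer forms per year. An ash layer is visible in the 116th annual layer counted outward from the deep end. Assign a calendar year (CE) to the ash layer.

1925 CE

The ash layer sits at annual layer 116 from the deep end, so 170 − 116 = 54 annual layers formed after it.
1979 − 54 = 1925 CE.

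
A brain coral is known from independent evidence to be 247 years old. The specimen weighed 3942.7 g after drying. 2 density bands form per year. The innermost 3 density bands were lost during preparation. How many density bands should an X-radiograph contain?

491 density bands

With 2 density bands per year, 247 years would produce 247 × 2 = 494 density bands.
Subtracting the 3 density bands not captured gives 494 − 3 = 491 density bands in the record.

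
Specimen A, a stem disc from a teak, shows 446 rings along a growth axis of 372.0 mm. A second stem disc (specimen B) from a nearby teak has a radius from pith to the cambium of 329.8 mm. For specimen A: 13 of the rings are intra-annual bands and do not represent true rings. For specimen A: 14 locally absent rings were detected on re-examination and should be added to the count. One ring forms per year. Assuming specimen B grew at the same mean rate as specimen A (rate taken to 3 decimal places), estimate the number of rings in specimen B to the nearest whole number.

396 rings

Specimen A: adjusted count: 446 − 13 + 14 = 447 rings.
A: Mean rate = 372.0 mm / 447 years ≈ 0.832 mm per year.
For B, 329.8 / 0.832 = 396.39 years ≈ 396 rings.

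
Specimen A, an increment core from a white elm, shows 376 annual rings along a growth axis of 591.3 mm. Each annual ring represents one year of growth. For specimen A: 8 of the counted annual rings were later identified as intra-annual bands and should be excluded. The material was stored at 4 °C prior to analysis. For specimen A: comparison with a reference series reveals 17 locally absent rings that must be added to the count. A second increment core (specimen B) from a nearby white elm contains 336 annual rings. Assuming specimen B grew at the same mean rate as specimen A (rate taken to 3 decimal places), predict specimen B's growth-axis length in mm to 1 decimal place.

Specimen A: after corrections the count is 376 − 8 + 17 = 385 annual rings.
A: Mean rate = 591.3 mm / 385 years ≈ 1.536 mm per year.
For B, 1.536 mm/year × 336 years = 516.1 mm.

516.1 mm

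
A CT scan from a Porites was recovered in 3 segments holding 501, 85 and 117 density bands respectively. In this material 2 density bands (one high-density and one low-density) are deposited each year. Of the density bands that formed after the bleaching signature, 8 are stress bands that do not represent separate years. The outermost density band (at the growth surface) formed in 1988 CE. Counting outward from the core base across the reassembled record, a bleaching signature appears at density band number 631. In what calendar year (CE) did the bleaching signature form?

1956 CE

Total density bands = 501 + 85 + 117 = 703.
Between density band 631 and the growth surface there are 703 − 631 = 72 density bands.
Excluding 8 false density bands: 72 − 8 = 64.
Dividing by 2 density bands per year: 64 / 2 = 32 years.
1988 − 32 = 1956 CE.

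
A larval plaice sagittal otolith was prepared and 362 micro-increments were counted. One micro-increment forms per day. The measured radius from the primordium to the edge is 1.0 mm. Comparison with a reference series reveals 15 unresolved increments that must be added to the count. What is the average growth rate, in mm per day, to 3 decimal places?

0.003 mm per day

Adjusted count: 362 + 15 = 377 micro-increments.
1.0 mm over 377 days gives 1.0 / 377 ≈ 0.003 mm per day.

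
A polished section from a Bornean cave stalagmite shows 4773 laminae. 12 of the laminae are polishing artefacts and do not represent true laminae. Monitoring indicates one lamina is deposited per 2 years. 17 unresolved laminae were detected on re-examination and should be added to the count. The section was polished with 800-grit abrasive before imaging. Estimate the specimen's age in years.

True lamina count = 4773 − 12 + 17 = 4778.
At 2 years per lamina, 4778 × 2 = 9556 years.

9556 yr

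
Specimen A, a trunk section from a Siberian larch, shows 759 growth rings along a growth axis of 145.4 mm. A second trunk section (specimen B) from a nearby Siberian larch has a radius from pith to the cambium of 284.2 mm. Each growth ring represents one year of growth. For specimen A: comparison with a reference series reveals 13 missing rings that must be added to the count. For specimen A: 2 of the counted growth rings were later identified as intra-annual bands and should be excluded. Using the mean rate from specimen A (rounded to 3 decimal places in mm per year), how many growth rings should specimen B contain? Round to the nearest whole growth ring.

Specimen A: after corrections the count is 759 − 2 + 13 = 770 growth rings.
A: Mean rate = 145.4 mm / 770 years ≈ 0.189 mm/yr.
B spans 284.2 / 0.189 = 1503.70 years ≈ 1504 growth rings.

1504 growth rings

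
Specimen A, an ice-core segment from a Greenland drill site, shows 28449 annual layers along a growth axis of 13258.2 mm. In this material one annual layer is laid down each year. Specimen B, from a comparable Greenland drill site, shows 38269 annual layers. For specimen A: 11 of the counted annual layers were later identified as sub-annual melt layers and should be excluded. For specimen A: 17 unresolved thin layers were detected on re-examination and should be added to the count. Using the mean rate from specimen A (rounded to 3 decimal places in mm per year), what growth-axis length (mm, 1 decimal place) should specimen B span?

Specimen A: after corrections the count is 28449 − 11 + 17 = 28455 annual layers.
A: 13258.2 mm over 28455 years gives 13258.2 / 28455 ≈ 0.466 mm/yr.
B's length ≈ 0.466 × 38269 = 17833.4 mm.

17833.4 mm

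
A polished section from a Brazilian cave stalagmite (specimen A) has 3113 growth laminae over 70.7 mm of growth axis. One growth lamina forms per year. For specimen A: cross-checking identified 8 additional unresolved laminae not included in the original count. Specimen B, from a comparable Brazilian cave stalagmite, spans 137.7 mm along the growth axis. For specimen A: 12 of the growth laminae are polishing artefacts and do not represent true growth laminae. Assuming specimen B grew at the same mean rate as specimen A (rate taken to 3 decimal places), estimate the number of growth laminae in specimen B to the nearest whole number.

5987 growth laminae

Specimen A: true growth lamina count = 3113 − 12 + 8 = 3109.
A: Mean rate = 70.7 mm / 3109 years ≈ 0.023 mm/year.
B spans 137.7 / 0.023 = 5986.96 years ≈ 5987 growth laminae.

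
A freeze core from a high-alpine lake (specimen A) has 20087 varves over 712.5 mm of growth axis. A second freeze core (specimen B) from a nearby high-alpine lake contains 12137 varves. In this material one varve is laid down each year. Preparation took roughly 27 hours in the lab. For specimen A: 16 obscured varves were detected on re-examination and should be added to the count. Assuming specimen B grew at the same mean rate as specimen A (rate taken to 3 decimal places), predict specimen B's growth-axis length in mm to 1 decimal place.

424.8 mm

Specimen A: correcting the raw count gives 20087 + 16 = 20103 true varves.
A: Extension rate ≈ 712.5 / 20103 = 0.035 mm per year.
For B, 0.035 mm/year × 12137 years = 424.8 mm.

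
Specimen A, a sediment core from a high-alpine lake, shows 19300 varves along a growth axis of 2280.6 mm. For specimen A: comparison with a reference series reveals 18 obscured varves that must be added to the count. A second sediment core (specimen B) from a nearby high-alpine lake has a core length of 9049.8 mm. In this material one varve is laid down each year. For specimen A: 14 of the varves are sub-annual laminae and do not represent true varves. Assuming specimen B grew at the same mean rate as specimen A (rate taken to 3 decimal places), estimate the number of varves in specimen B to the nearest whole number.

Specimen A: true varve count = 19300 − 14 + 18 = 19304.
A: Extension rate ≈ 2280.6 / 19304 = 0.118 mm per year.
Specimen B: 9049.8 mm / 0.118 mm per year = 76693.22 years ≈ 76693 varves.

76693 varves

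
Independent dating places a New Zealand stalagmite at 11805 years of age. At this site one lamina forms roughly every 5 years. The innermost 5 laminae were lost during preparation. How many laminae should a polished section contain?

Expected laminae: 11805 / 5 = 2361.
Less the 5 uncaptured laminae: 2361 − 5 = 2356.

2356 laminae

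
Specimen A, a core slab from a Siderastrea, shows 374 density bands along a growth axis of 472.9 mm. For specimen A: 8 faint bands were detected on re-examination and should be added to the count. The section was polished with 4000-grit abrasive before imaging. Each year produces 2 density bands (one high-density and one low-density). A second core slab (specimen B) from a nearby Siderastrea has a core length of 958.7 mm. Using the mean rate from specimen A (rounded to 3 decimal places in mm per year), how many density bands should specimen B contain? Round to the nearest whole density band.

774 density bands

Specimen A: adjusted count: 374 + 8 = 382 density bands.
Specimen A: dividing by 2 density bands per year: 382 / 2 = 191 years.
A: Extension rate ≈ 472.9 / 191 = 2.476 mm per year.
B spans 958.7 / 2.476 = 387.20 years; at 2 density bands per year that is 387.20 × 2 ≈ 774 density bands.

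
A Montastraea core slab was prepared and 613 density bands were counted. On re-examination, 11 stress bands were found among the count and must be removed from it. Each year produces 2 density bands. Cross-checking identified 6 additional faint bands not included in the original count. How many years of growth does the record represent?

304 years

Correcting the raw count gives 613 − 11 + 6 = 608 true density bands.
With 2 density bands per year, 608 / 2 = 304 years.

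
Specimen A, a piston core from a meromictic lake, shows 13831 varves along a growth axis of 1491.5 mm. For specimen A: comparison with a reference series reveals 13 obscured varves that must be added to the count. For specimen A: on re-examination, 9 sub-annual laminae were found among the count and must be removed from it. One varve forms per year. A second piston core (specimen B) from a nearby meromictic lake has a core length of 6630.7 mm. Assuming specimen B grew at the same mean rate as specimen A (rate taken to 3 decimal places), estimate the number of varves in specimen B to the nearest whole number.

61395 varves

Specimen A: after corrections the count is 13831 − 9 + 13 = 13835 varves.
A: Extension rate ≈ 1491.5 / 13835 = 0.108 mm per year.
B spans 6630.7 / 0.108 = 61395.37 years ≈ 61395 varves.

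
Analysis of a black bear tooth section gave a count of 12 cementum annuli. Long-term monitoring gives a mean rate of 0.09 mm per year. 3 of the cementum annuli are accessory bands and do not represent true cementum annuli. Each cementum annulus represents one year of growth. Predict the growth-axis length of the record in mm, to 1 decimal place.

0.8 mm

After corrections the count is 12 − 3 = 9 cementum annuli.
Length ≈ 0.09 × 9 = 0.8 mm.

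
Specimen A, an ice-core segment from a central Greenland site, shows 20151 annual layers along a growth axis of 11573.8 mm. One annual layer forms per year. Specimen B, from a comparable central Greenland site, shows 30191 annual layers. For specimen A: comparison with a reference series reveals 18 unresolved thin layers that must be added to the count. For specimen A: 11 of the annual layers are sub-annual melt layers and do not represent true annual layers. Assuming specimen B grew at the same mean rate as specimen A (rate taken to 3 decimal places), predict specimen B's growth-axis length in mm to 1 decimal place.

Specimen A: true annual layer count = 20151 − 11 + 18 = 20158.
A: Extension rate ≈ 11573.8 / 20158 = 0.574 mm/year.
B's length ≈ 0.574 × 30191 = 17329.6 mm.

17329.6 mm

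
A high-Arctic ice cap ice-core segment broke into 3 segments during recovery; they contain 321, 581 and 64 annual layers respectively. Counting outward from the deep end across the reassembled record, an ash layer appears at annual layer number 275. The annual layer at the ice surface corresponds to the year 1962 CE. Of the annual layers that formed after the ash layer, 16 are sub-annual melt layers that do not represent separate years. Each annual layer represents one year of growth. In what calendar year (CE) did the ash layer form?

Total annual layers = 321 + 581 + 64 = 966.
The ash layer sits at annual layer 275 from the deep end, so 966 − 275 = 691 annual layers formed after it.
691 − 16 false = 675 true annual layers after the ash layer.
1962 − 675 = 1287 CE.

1287 CE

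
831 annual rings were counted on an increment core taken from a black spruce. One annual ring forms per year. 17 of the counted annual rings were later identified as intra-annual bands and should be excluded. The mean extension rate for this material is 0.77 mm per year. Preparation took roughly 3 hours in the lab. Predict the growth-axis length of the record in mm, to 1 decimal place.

Correcting the raw count gives 831 − 17 = 814 true annual rings.
Predicted length = 0.77 mm/year × 814 years = 626.8 mm.

626.8 mm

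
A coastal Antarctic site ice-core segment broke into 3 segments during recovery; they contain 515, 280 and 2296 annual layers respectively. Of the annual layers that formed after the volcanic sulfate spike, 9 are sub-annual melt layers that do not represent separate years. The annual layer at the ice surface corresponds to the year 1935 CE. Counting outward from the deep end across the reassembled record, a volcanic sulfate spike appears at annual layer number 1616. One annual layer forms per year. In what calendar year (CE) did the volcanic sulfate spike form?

469 CE

Total annual layers = 515 + 280 + 2296 = 3091.
The volcanic sulfate spike sits at annual layer 1616 from the deep end, so 3091 − 1616 = 1475 annual layers formed after it.
Excluding 9 false annual layers: 1475 − 9 = 1466.
Counting back 1466 years from 1935 CE places the volcanic sulfate spike in 1935 − 1466 = 469 CE.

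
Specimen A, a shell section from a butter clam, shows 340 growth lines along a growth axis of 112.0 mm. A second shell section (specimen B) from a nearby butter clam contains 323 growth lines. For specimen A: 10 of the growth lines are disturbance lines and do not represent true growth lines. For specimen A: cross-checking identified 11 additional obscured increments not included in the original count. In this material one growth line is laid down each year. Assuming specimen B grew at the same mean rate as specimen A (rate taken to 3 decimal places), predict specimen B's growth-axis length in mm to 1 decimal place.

Specimen A: correcting the raw count gives 340 − 10 + 11 = 341 true growth lines.
A: Extension rate ≈ 112.0 / 341 = 0.328 mm/year.
For B, 0.328 mm/year × 323 years = 105.9 mm.

105.9 mm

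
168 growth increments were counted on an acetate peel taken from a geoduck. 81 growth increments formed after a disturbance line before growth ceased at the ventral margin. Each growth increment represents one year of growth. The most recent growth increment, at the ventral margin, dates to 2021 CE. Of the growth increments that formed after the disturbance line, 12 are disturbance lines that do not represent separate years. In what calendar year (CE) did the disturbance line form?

81 growth increments post-date the disturbance line.
Removing the 12 false growth increments leaves 81 − 12 = 69 true growth increments beyond the disturbance line.
Counting back 69 years from 2021 CE places the disturbance line in 2021 − 69 = 1952 CE.

1952 CE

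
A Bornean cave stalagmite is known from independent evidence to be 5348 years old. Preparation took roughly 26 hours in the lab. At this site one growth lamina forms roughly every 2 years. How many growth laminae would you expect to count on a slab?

Expected growth laminae: 5348 / 2 = 2674.
So 2674 growth laminae should be present.

2674 growth laminae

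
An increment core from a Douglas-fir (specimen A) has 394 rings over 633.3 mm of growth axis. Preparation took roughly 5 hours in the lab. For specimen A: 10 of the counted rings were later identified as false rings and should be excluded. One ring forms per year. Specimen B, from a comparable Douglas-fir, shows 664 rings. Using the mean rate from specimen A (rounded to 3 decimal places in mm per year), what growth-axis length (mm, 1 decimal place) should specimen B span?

1094.9 mm

Specimen A: adjusted count: 394 − 10 = 384 rings.
A: 633.3 mm over 384 years gives 633.3 / 384 ≈ 1.649 mm/year.
For B, 1.649 mm/year × 664 years = 1094.9 mm.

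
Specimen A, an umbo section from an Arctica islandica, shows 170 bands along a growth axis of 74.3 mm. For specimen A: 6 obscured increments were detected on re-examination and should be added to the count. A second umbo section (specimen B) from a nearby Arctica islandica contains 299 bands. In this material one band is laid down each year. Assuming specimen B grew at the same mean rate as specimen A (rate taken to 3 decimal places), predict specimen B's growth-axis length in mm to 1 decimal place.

126.2 mm

Specimen A: after corrections the count is 170 + 6 = 176 bands.
A: 74.3 mm over 176 years gives 74.3 / 176 ≈ 0.422 mm per year.
For B, 0.422 mm/year × 299 years = 126.2 mm.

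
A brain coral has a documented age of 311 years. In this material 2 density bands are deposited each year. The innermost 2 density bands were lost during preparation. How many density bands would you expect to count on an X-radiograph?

311 years at 2 density bands per year gives 311 × 2 = 622 density bands.
622 − 2 missed = 620 density bands expected in the prepared section.

620 density bands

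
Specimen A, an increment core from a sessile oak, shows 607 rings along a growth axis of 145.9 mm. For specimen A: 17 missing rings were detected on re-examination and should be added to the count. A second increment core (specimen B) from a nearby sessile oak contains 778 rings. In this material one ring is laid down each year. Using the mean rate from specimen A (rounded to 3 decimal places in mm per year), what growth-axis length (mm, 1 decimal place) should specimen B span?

Specimen A: true ring count = 607 + 17 = 624.
A: Mean rate = 145.9 mm / 624 years ≈ 0.234 mm/year.
Length of B = 0.234 × 778 = 182.1 mm.

182.1 mm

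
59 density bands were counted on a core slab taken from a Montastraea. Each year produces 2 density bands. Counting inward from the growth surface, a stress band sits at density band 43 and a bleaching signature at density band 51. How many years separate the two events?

51 − 43 = 8 density bands lie between the two events.
8 density bands at 2 per year is 8 / 2 = 4 years.

4 years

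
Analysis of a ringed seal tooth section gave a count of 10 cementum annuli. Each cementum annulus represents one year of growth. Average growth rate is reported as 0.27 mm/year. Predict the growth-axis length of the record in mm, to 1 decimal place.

10 years of growth are recorded.
Length ≈ 0.27 × 10 = 2.7 mm.

2.7 mm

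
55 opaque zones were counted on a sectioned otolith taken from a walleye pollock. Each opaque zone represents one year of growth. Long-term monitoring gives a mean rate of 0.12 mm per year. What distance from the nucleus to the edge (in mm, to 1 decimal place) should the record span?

6.6 mm

55 years of growth are recorded.
Length ≈ 0.12 × 55 = 6.6 mm.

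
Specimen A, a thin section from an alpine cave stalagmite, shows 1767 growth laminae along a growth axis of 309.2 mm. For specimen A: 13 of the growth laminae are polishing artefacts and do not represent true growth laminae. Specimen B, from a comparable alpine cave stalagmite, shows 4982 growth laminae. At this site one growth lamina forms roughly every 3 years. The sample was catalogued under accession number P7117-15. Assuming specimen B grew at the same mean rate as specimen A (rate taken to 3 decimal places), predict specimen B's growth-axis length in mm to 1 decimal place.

Specimen A: adjusted count: 1767 − 13 = 1754 growth laminae.
Specimen A: at 3 years per growth lamina, 1754 × 3 = 5262 years.
A: 309.2 mm over 5262 years gives 309.2 / 5262 ≈ 0.059 mm/year.
Specimen B: at 3 years per growth lamina, 4982 × 3 = 14946 years. Length of B = 0.059 × 14946 = 881.8 mm.

881.8 mm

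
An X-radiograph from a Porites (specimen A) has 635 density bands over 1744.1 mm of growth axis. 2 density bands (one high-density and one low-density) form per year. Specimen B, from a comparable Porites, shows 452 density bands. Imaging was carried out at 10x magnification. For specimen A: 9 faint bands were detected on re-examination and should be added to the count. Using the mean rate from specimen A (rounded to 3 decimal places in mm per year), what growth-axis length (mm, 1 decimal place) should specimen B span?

1224.0 mm

Specimen A: adjusted count: 635 + 9 = 644 density bands.
Specimen A: with 2 density bands per year, 644 / 2 = 322 years.
A: Extension rate ≈ 1744.1 / 322 = 5.416 mm per year.
Specimen B: dividing by 2 density bands per year: 452 / 2 = 226 years. B's length ≈ 5.416 × 226 = 1224.0 mm.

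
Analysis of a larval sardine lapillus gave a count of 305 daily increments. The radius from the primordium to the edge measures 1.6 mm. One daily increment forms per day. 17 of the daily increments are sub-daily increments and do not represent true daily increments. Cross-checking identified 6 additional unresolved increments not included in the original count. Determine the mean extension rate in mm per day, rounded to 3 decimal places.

0.005 mm per day

True daily increment count = 305 − 17 + 6 = 294.
Mean rate = 1.6 mm / 294 days ≈ 0.005 mm per day.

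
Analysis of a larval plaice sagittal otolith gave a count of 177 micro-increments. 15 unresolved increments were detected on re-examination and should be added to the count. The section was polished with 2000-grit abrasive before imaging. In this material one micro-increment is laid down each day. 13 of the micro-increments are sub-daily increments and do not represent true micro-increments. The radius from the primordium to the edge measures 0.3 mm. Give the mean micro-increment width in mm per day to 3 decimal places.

0.002 mm per day

After corrections the count is 177 − 13 + 15 = 179 micro-increments.
0.3 mm over 179 days gives 0.3 / 179 ≈ 0.002 mm per day.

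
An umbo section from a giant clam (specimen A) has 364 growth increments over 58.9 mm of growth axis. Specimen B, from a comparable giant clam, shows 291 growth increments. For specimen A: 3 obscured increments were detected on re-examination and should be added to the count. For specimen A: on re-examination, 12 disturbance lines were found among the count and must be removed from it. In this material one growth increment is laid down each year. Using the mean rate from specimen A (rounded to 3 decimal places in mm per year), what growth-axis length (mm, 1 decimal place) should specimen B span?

Specimen A: adjusted count: 364 − 12 + 3 = 355 growth increments.
A: 58.9 mm over 355 years gives 58.9 / 355 ≈ 0.166 mm/year.
B's length ≈ 0.166 × 291 = 48.3 mm.

48.3 mm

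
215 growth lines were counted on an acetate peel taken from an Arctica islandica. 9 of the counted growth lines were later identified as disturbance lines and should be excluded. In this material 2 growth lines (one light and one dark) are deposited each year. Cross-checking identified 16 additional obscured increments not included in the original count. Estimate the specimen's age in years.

Adjusted count: 215 − 9 + 16 = 222 growth lines.
With 2 growth lines per year, 222 / 2 = 111 years.

111 years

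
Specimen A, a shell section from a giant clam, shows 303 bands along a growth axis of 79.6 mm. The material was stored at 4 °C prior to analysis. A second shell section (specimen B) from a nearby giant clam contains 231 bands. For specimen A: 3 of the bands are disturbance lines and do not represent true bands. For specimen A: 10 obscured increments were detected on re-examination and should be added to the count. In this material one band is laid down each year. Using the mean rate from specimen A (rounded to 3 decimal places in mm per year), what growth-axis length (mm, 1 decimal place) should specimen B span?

Specimen A: adjusted count: 303 − 3 + 10 = 310 bands.
A: Extension rate ≈ 79.6 / 310 = 0.257 mm/yr.
B's length ≈ 0.257 × 231 = 59.4 mm.

59.4 mm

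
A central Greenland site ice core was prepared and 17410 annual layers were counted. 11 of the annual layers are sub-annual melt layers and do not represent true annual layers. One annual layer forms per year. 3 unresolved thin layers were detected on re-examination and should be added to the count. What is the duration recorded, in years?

True annual layer count = 17410 − 11 + 3 = 17402.
At one annual layer per year, that is 17402 years.

17402 yr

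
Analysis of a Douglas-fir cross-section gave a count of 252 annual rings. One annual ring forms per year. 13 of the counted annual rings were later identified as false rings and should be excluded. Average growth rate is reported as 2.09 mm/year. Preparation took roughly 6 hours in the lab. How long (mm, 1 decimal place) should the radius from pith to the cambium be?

After corrections the count is 252 − 13 = 239 annual rings.
Predicted length = 2.09 mm/year × 239 years = 499.5 mm.

499.5 mm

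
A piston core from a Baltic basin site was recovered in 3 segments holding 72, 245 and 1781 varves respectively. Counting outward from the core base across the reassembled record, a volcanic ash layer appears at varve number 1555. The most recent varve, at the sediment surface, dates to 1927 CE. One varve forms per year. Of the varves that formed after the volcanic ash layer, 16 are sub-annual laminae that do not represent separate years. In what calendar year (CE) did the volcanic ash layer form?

1400 CE

Total varves = 72 + 245 + 1781 = 2098.
2098 − 1555 = 543 varves lie beyond the volcanic ash layer toward the sediment surface.
543 − 16 false = 527 true varves after the volcanic ash layer.
Counting back 527 years from 1927 CE places the volcanic ash layer in 1927 − 527 = 1400 CE.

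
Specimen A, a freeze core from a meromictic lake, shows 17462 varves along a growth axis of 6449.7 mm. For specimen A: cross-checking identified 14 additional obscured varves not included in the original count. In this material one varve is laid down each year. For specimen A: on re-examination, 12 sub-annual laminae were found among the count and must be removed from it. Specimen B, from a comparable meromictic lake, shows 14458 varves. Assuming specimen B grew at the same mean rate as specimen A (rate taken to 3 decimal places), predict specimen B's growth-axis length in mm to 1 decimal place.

5335.0 mm

Specimen A: true varve count = 17462 − 12 + 14 = 17464.
A: Extension rate ≈ 6449.7 / 17464 = 0.369 mm per year.
B's length ≈ 0.369 × 14458 = 5335.0 mm.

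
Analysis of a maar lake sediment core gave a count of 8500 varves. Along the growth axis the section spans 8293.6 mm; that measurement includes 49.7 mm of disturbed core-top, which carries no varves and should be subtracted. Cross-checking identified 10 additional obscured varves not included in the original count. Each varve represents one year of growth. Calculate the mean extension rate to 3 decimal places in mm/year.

0.969 mm/year

True varve count = 8500 + 10 = 8510.
The growth record spans 8293.6 − 49.7 = 8243.9 mm.
8243.9 mm over 8510 years gives 8243.9 / 8510 ≈ 0.969 mm/year.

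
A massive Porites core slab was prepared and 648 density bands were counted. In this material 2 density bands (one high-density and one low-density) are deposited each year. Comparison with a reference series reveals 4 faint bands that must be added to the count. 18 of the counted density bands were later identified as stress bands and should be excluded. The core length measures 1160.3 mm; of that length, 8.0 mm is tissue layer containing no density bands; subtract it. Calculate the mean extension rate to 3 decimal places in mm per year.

3.635 mm per year

Adjusted count: 648 − 18 + 4 = 634 density bands.
With 2 density bands per year, 634 / 2 = 317 years.
Removing the 8.0 mm offcut leaves 1160.3 − 8.0 = 1152.3 mm.
Extension rate ≈ 1152.3 / 317 = 3.635 mm per year.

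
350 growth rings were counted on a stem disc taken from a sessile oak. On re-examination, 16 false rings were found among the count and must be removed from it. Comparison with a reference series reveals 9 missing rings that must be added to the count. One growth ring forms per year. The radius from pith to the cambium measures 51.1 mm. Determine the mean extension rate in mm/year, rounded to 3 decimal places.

0.149 mm/year

Correcting the raw count gives 350 − 16 + 9 = 343 true growth rings.
Extension rate ≈ 51.1 / 343 = 0.149 mm/year.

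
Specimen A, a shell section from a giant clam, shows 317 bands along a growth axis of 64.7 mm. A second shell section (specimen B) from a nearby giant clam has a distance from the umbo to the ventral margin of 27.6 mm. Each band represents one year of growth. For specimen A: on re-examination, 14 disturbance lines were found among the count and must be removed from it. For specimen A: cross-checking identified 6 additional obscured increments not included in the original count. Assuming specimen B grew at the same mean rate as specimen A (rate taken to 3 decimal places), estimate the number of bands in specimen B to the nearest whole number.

Specimen A: adjusted count: 317 − 14 + 6 = 309 bands.
A: Mean rate = 64.7 mm / 309 years ≈ 0.209 mm per year.
For B, 27.6 / 0.209 = 132.06 years ≈ 132 bands.

132 bands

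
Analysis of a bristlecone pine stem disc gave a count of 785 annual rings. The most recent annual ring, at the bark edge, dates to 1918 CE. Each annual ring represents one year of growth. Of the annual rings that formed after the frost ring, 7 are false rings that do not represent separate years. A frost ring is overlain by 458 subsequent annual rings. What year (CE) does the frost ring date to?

1467 CE

There are 458 annual rings younger than the frost ring.
Removing the 7 false annual rings leaves 458 − 7 = 451 true annual rings beyond the frost ring.
Counting back 451 years from 1918 CE places the frost ring in 1918 − 451 = 1467 CE.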